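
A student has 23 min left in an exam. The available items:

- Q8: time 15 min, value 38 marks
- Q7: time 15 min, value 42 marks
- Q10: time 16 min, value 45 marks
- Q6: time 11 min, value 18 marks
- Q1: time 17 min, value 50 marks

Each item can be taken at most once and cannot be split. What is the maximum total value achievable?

50 marks

This is a 0/1 knapsack; check combinations near the capacity.
- Q1: time 17, value 50
- Q10: time 16, value 45
- Q7: time 15, value 42
- Q8: time 15, value 38
- Q6: time 11, value 18
Best: 50 marks.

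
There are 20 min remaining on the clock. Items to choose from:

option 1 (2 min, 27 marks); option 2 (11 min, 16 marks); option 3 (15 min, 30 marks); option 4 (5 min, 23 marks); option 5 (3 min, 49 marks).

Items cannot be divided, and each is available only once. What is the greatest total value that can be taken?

106 marks

Check high-value combinations within 20 min:
- option 1+option 3+option 5: time 2+15+3=20, value 27+30+49=106
- option 1+option 4+option 5: time 2+5+3=10, value 27+23+49=99
- option 1+option 2+option 5: time 2+11+3=16, value 27+16+49=92
Best: 106 marks.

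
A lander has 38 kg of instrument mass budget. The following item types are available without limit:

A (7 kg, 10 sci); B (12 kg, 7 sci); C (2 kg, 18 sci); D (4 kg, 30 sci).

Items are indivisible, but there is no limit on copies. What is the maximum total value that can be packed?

342 sci

Best value-per-unit is C at 18/2, and filling with it alone uses mass 19×2=38. No mix of the others beats 19×18 = 342.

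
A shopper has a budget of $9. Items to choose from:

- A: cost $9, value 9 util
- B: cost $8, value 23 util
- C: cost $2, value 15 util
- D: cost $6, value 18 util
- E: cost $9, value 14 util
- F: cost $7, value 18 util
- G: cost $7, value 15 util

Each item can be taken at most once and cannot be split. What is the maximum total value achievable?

33 util

Check high-value combinations within $9:
- C+D: cost 2+6=8, value 15+18=33
- C+F: cost 2+7=9, value 15+18=33
- C+G: cost 2+7=9, value 15+15=30
Best: 33 util.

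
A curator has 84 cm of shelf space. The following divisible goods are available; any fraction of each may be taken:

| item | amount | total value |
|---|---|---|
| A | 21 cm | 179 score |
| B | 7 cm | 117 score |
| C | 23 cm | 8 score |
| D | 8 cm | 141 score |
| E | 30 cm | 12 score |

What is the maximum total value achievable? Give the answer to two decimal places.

455.26

Take in order of value per unit:
- D (141/8 per unit): all 8 → value 141, running total 141.00
- B (117/7 per unit): all 7 → value 117, running total 258.00
- A (179/21 per unit): all 21 → value 179, running total 437.00
- E (12/30 per unit): all 30 → value 12, running total 449.00
- C (8/23 per unit): 18 of 23 → value 18×8/23 = 6.2609, running total 455.26
Total 455.26.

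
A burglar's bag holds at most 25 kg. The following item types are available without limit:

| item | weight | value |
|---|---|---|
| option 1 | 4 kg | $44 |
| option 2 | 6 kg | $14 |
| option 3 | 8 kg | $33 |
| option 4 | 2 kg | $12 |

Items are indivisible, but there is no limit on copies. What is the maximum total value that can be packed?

Best value-per-unit is option 1 at 44/4, and filling with it alone uses weight 6×4=24. No mix of the others beats 6×44 = 264.

$264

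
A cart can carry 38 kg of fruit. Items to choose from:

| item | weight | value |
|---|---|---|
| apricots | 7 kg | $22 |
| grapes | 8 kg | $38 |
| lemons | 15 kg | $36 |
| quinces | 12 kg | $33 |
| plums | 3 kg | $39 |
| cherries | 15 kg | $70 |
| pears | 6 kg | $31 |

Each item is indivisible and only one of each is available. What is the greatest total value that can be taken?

$180

Check high-value combinations within 38 kg:
- grapes+quinces+plums+cherries: weight 8+12+3+15=38, value 38+33+39+70=180
- grapes+plums+cherries+pears: weight 8+3+15+6=32, value 38+39+70+31=178
- quinces+plums+cherries+pears: weight 12+3+15+6=36, value 33+39+70+31=173
Best: $180.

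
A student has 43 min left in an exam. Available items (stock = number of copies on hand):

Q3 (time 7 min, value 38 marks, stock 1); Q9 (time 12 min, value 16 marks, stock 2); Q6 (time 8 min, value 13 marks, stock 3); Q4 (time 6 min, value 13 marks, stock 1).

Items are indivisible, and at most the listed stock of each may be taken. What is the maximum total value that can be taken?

Top feasible selections:
- 1×Q3 + 1×Q9 + 2×Q6 + 1×Q4: time 41, value 93
- 1×Q3 + 1×Q9 + 3×Q6: time 43, value 93
Best: 93 marks.

93 marks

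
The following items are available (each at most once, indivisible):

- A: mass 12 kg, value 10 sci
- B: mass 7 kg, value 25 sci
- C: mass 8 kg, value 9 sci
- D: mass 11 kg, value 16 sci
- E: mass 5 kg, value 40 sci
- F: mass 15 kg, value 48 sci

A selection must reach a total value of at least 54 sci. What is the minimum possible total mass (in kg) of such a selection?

Subsets with value ≥ 54, sorted by total mass:
- B+E: mass 12, value 65
- D+E: mass 16, value 56
- E+F: mass 20, value 88
- B+C+E: mass 20, value 74
Minimum mass: 12 kg.

12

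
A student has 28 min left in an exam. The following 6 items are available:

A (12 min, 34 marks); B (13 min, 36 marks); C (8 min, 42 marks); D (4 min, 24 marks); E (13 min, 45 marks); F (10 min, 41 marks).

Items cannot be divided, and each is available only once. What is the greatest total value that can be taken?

111 marks

Check high-value combinations within 28 min:
- C+D+E: time 8+4+13=25, value 42+24+45=111
- D+E+F: time 4+13+10=27, value 24+45+41=110
- C+D+F: time 8+4+10=22, value 42+24+41=107
- B+C+D: time 13+8+4=25, value 36+42+24=102
- B+D+F: time 13+4+10=27, value 36+24+41=101
Best: 111 marks.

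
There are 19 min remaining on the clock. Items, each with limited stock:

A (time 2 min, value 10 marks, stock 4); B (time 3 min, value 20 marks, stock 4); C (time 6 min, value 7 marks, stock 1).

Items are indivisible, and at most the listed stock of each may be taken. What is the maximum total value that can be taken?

110 marks

Top feasible selections:
- 3×A + 4×B: time 18, value 110
- 2×A + 4×B: time 16, value 100
- 4×A + 3×B: time 17, value 100
Best: 110 marks.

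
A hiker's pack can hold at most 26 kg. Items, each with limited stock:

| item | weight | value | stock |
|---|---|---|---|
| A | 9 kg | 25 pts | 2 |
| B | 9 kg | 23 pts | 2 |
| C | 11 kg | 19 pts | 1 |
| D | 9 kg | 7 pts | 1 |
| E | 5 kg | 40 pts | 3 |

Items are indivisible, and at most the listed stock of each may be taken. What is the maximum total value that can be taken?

Best selections within weight 26 and stock limits:
- 1×A + 3×E: weight 24, value 145
- 1×B + 3×E: weight 24, value 143
- 1×C + 3×E: weight 26, value 139
- 1×D + 3×E: weight 24, value 127
Best: 145 pts.

145 pts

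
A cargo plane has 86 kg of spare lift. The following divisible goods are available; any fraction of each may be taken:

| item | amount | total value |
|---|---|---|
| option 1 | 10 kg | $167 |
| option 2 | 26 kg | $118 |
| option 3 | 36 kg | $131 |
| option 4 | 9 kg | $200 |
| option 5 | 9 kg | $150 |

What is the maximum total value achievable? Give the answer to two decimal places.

751.44

Take in order of value per unit:
- option 4 (200/9 per unit): all 9 → value 200, running total 200.00
- option 1 (167/10 per unit): all 10 → value 167, running total 367.00
- option 5 (150/9 per unit): all 9 → value 150, running total 517.00
- option 2 (118/26 per unit): all 26 → value 118, running total 635.00
- option 3 (131/36 per unit): 32 of 36 → value 32×131/36 = 116.4444, running total 751.44
Total 751.44.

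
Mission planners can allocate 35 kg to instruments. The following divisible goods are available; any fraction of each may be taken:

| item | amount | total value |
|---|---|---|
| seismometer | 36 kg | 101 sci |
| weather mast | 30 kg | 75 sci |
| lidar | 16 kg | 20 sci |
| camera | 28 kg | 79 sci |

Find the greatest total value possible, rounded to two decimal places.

Take in order of value per unit:
- camera (79/28 per unit): all 28 → value 79, running total 79.00
- seismometer (101/36 per unit): 7 of 36 → value 7×101/36 = 19.6389, running total 98.64
Total 98.64.

98.64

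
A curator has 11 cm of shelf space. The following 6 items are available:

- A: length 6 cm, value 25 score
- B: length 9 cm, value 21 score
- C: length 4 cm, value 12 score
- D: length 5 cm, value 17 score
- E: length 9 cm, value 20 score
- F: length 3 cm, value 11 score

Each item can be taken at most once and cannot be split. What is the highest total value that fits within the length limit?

Check high-value combinations within 11 cm:
- A+D: length 6+5=11, value 25+17=42
- A+C: length 6+4=10, value 25+12=37
- A+F: length 6+3=9, value 25+11=36
- C+D: length 4+5=9, value 12+17=29
Best: 42 score.

42 score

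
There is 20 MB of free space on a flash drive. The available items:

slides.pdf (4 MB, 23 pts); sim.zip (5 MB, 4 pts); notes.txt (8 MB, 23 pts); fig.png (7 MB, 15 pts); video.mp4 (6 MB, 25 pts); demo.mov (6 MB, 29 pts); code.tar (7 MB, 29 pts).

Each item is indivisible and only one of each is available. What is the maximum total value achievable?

83 pts

This is a 0/1 knapsack; check combinations near the capacity.
- video.mp4+demo.mov+code.tar: size 6+6+7=19, value 25+29+29=83
- slides.pdf+demo.mov+code.tar: size 4+6+7=17, value 23+29+29=81
- slides.pdf+video.mp4+demo.mov: size 4+6+6=16, value 23+25+29=77
Best: 83 pts.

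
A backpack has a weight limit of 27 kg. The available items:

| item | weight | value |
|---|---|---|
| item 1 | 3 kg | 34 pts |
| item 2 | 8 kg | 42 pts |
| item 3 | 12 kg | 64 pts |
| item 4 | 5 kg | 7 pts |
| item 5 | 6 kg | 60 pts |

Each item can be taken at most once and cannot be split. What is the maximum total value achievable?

This is a 0/1 knapsack; check combinations near the capacity.
- item 2+item 3+item 5: weight 8+12+6=26, value 42+64+60=166
- item 1+item 3+item 4+item 5: weight 3+12+5+6=26, value 34+64+7+60=165
- item 1+item 3+item 5: weight 3+12+6=21, value 34+64+60=158
Best: 166 pts.

166 pts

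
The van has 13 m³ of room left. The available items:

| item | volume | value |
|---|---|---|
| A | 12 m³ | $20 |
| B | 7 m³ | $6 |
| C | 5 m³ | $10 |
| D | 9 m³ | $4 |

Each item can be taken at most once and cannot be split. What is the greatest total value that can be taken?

$20

Check high-value combinations within 13 m³:
- A: volume 12, value 20
- B+C: volume 7+5=12, value 6+10=16
- C: volume 5, value 10
- B: volume 7, value 6
Best: $20.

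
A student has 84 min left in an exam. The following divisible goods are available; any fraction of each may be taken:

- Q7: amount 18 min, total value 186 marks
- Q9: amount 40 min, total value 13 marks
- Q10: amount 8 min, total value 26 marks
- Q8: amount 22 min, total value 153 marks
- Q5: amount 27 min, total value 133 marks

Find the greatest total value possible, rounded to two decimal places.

Take in order of value per unit:
- Q7 (186/18 per unit): all 18 → value 186, running total 186.00
- Q8 (153/22 per unit): all 22 → value 153, running total 339.00
- Q5 (133/27 per unit): all 27 → value 133, running total 472.00
- Q10 (26/8 per unit): all 8 → value 26, running total 498.00
- Q9 (13/40 per unit): 9 of 40 → value 9×13/40 = 2.9250, running total 500.93
Total 500.93.

500.93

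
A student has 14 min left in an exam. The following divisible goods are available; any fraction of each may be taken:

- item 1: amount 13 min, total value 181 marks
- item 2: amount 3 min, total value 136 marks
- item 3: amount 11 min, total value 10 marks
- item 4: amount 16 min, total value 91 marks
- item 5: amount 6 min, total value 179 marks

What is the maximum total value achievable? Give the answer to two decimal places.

Take in order of value per unit:
- item 2 (136/3 per unit): all 3 → value 136, running total 136.00
- item 5 (179/6 per unit): all 6 → value 179, running total 315.00
- item 1 (181/13 per unit): 5 of 13 → value 5×181/13 = 69.6154, running total 384.62
Total 384.62.

384.62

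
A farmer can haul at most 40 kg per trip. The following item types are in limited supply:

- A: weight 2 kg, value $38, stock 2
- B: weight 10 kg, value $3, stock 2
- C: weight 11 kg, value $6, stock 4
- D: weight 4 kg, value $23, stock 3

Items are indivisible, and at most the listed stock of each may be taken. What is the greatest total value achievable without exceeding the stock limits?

Top feasible selections:
- 2×A + 2×C + 3×D: weight 38, value 157
- 2×A + 1×B + 1×C + 3×D: weight 37, value 154
Best: $157.

$157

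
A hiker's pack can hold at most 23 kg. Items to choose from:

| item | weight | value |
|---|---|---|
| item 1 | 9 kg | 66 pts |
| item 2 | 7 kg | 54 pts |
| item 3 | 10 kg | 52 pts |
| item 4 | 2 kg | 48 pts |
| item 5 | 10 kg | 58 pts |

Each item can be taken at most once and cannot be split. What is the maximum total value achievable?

Check high-value combinations within 23 kg:
- item 1+item 4+item 5: weight 9+2+10=21, value 66+48+58=172
- item 1+item 2+item 4: weight 9+7+2=18, value 66+54+48=168
- item 1+item 3+item 4: weight 9+10+2=21, value 66+52+48=166
- item 2+item 4+item 5: weight 7+2+10=19, value 54+48+58=160
Best: 172 pts.

172 pts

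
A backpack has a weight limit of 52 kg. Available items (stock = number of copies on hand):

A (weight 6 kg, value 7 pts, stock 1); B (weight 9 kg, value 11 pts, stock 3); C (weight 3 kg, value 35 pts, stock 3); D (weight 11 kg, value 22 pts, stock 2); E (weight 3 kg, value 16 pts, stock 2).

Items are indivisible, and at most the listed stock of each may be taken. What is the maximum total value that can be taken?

199 pts

Top feasible selections:
- 1×A + 1×B + 3×C + 2×D + 2×E: weight 52, value 199
- 1×B + 3×C + 2×D + 2×E: weight 46, value 192
- 1×A + 3×C + 2×D + 2×E: weight 43, value 188
- 1×A + 2×B + 3×C + 1×D + 2×E: weight 50, value 188
Best: 199 pts.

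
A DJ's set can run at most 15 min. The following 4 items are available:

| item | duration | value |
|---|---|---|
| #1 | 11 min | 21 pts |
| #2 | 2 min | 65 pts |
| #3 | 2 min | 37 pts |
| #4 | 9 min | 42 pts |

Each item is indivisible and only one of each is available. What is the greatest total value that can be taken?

Check high-value combinations within 15 min:
- #2+#3+#4: duration 2+2+9=13, value 65+37+42=144
- #1+#2+#3: duration 11+2+2=15, value 21+65+37=123
- #2+#4: duration 2+9=11, value 65+42=107
Best: 144 pts.

144 pts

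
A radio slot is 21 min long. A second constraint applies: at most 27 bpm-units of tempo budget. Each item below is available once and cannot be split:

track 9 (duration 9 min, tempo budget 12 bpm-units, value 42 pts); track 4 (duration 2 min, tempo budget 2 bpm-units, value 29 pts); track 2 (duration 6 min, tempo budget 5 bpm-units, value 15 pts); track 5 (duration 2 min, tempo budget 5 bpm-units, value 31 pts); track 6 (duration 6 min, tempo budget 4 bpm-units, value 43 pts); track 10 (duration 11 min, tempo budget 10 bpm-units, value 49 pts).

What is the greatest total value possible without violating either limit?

Feasible sets respecting both limits:
- track 4+track 5+track 6+track 10: duration 21, tempo budget 21, value 152
- track 9+track 4+track 5+track 6: duration 19, tempo budget 23, value 145
- track 4+track 2+track 5+track 10: duration 21, tempo budget 22, value 124
- track 5+track 6+track 10: duration 19, tempo budget 19, value 123
Best: 152 pts.

152 pts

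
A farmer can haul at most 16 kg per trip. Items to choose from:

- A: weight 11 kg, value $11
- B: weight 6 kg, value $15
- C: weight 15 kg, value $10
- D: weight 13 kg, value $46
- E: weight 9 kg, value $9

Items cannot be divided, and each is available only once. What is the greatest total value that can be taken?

Check high-value combinations within 16 kg:
- D: weight 13, value 46
- B+E: weight 6+9=15, value 15+9=24
- B: weight 6, value 15
Best: $46.

$46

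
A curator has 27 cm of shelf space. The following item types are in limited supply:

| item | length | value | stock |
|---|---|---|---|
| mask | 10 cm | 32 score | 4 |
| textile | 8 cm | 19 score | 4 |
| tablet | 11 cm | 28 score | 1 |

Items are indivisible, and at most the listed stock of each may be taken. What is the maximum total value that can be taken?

Best selections within length 27 and stock limits:
- 1×mask + 2×textile: length 26, value 70
- 2×textile + 1×tablet: length 27, value 66
- 2×mask: length 20, value 64
Best: 70 score.

70 score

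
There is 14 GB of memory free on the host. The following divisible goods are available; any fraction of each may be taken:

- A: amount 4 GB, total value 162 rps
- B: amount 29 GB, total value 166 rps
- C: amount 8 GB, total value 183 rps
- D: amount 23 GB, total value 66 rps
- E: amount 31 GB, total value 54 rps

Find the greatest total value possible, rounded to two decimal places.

Take in order of value per unit:
- A (162/4 per unit): all 4 → value 162, running total 162.00
- C (183/8 per unit): all 8 → value 183, running total 345.00
- B (166/29 per unit): 2 of 29 → value 2×166/29 = 11.4483, running total 356.45
Total 356.45.

356.45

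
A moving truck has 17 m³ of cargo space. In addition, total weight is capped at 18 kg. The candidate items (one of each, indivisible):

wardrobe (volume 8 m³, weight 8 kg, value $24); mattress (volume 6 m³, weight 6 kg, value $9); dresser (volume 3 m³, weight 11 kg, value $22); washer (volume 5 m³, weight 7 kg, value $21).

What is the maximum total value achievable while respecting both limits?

Feasible sets respecting both limits:
- wardrobe+washer: volume 13, weight 15, value 45
- dresser+washer: volume 8, weight 18, value 43
- wardrobe+mattress: volume 14, weight 14, value 33
Best: $45.

$45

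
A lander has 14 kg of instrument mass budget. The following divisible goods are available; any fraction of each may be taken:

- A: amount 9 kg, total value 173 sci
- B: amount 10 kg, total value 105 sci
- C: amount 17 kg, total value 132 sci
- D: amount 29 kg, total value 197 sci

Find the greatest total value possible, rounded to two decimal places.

225.50

Take in order of value per unit:
- A (173/9 per unit): all 9 → value 173, running total 173.00
- B (105/10 per unit): 5 of 10 → value 5×105/10 = 52.5000, running total 225.50
Total 225.50.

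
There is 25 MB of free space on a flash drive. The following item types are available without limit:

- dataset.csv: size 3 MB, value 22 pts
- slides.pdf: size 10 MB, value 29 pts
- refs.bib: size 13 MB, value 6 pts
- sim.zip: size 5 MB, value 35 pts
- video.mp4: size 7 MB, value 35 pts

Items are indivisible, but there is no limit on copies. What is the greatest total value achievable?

Best value-per-unit is dataset.csv at 22/3; filling with it alone gives 8×22 = 176.
Optimal mix: 5×dataset.csv + 2×sim.zip → size 25, value 180.

180 pts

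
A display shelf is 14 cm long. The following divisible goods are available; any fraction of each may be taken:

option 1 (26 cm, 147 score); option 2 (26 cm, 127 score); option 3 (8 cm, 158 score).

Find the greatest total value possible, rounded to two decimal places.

Take in order of value per unit:
- option 3 (158/8 per unit): all 8 → value 158, running total 158.00
- option 1 (147/26 per unit): 6 of 26 → value 6×147/26 = 33.9231, running total 191.92
Total 191.92.

191.92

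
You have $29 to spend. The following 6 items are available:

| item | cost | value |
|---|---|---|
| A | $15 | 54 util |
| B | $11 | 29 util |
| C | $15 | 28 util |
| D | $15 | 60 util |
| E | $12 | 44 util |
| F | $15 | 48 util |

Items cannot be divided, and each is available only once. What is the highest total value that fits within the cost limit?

104 util

Check high-value combinations within $29:
- D+E: cost 15+12=27, value 60+44=104
- A+E: cost 15+12=27, value 54+44=98
- E+F: cost 12+15=27, value 44+48=92
- B+D: cost 11+15=26, value 29+60=89
Best: 104 util.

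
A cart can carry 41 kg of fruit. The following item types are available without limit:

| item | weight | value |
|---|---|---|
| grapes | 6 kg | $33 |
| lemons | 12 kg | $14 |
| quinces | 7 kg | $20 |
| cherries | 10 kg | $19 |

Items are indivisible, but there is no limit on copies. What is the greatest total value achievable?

Best value-per-unit is grapes at 33/6, and filling with it alone uses weight 6×6=36. No mix of the others beats 6×33 = 198.

$198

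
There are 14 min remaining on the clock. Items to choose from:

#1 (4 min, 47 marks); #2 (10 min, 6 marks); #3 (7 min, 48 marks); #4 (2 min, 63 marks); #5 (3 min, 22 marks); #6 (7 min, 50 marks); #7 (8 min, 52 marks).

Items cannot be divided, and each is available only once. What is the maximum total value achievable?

Check high-value combinations within 14 min:
- #1+#4+#7: time 4+2+8=14, value 47+63+52=162
- #1+#4+#6: time 4+2+7=13, value 47+63+50=160
- #1+#3+#4: time 4+7+2=13, value 47+48+63=158
- #4+#5+#7: time 2+3+8=13, value 63+22+52=137
Best: 162 marks.

162 marks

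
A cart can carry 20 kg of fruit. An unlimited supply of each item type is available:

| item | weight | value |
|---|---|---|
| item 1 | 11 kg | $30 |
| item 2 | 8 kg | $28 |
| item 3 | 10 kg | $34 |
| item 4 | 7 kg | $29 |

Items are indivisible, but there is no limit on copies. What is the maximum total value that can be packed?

Best value-per-unit is item 4 at 29/7; filling with it alone gives 2×29 = 58.
Optimal mix: 2×item 3 → weight 20, value 68.

$68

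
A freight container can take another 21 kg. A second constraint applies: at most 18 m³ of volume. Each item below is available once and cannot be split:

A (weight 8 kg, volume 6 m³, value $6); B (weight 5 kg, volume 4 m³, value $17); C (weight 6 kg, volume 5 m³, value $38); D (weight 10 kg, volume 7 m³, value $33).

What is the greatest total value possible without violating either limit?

$88

Feasible sets respecting both limits:
- B+C+D: weight 21, volume 16, value 88
- C+D: weight 16, volume 12, value 71
- A+B+C: weight 19, volume 15, value 61
- B+C: weight 11, volume 9, value 55
Best: $88.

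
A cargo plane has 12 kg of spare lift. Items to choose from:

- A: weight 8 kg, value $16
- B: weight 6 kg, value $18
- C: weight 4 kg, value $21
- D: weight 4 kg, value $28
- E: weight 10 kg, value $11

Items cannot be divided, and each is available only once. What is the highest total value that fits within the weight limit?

$49

This is a 0/1 knapsack; check combinations near the capacity.
- C+D: weight 4+4=8, value 21+28=49
- B+D: weight 6+4=10, value 18+28=46
- A+D: weight 8+4=12, value 16+28=44
- B+C: weight 6+4=10, value 18+21=39
Best: $49.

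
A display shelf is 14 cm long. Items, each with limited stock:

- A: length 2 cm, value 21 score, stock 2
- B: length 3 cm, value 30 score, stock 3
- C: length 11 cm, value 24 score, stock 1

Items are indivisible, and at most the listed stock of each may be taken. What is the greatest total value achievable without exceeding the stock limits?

Best selections within length 14 and stock limits:
- 2×A + 3×B: length 13, value 132
- 1×A + 3×B: length 11, value 111
- 2×A + 2×B: length 10, value 102
Best: 132 score.

132 score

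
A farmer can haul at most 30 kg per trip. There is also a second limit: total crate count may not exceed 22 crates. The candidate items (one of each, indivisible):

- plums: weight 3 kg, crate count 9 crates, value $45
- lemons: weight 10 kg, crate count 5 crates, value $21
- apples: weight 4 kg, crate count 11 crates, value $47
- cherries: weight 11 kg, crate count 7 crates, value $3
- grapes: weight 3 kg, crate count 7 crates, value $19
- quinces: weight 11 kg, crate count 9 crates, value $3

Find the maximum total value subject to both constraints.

$92

Feasible sets respecting both limits:
- plums+apples: weight 7, crate count 20, value 92
- plums+lemons+grapes: weight 16, crate count 21, value 85
- plums+lemons+cherries: weight 24, crate count 21, value 69
Best: $92.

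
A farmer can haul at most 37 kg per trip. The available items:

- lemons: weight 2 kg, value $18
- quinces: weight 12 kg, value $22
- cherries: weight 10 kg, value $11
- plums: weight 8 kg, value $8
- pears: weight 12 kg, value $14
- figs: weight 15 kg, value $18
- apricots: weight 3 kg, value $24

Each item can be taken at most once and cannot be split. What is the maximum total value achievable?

$86

Check high-value combinations within 37 kg:
- lemons+quinces+plums+pears+apricots: weight 2+12+8+12+3=37, value 18+22+8+14+24=86
- lemons+quinces+cherries+plums+apricots: weight 2+12+10+8+3=35, value 18+22+11+8+24=83
- lemons+quinces+figs+apricots: weight 2+12+15+3=32, value 18+22+18+24=82
Best: $86.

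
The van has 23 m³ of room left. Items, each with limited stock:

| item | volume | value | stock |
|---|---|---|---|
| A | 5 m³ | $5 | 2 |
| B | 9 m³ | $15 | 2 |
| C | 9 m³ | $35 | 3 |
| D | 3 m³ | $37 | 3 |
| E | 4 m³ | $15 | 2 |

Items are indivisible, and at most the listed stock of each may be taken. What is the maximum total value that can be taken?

Best selections within volume 23 and stock limits:
- 1×C + 3×D + 1×E: volume 22, value 161
- 1×A + 1×C + 3×D: volume 23, value 151
- 1×C + 3×D: volume 18, value 146
- 1×A + 3×D + 2×E: volume 22, value 146
Best: $161.

$161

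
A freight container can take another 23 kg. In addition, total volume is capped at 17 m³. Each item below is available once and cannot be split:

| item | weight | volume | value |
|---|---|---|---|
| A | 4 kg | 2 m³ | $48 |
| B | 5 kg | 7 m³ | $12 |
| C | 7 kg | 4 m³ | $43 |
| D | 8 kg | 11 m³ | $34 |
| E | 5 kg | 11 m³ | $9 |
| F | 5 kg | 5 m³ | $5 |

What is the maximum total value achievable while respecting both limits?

Feasible sets respecting both limits:
- A+C+D: weight 19, volume 17, value 125
- A+B+C: weight 16, volume 13, value 103
- A+C+E: weight 16, volume 17, value 100
- A+C+F: weight 16, volume 11, value 96
Best: $125.

$125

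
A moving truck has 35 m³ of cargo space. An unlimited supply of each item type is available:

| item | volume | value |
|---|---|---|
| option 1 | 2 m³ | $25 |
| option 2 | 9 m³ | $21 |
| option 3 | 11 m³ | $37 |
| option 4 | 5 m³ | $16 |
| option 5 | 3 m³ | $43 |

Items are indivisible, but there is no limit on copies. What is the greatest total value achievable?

$498

Best value-per-unit is option 5 at 43/3; filling with it alone gives 11×43 = 473.
Optimal mix: 1×option 1 + 11×option 5 → volume 35, value 498.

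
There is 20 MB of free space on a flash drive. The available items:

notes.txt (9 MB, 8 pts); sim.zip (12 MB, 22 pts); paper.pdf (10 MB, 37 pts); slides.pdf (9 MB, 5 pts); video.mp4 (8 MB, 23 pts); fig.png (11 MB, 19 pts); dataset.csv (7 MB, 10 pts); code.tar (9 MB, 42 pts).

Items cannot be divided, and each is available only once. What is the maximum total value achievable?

Check high-value combinations within 20 MB:
- paper.pdf+code.tar: size 10+9=19, value 37+42=79
- video.mp4+code.tar: size 8+9=17, value 23+42=65
- fig.png+code.tar: size 11+9=20, value 19+42=61
Best: 79 pts.

79 pts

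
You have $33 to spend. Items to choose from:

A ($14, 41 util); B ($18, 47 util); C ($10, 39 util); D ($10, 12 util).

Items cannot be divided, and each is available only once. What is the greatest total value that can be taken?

Check high-value combinations within $33:
- A+B: cost 14+18=32, value 41+47=88
- B+C: cost 18+10=28, value 47+39=86
- A+C: cost 14+10=24, value 41+39=80
- B+D: cost 18+10=28, value 47+12=59
- A+D: cost 14+10=24, value 41+12=53
Best: 88 util.

88 util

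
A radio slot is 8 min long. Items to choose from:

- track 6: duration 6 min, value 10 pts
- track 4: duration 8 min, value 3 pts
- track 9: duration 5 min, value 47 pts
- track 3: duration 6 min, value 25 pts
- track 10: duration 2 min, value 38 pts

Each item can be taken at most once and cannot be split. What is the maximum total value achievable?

85 pts

This is a 0/1 knapsack; check combinations near the capacity.
- track 9+track 10: duration 5+2=7, value 47+38=85
- track 3+track 10: duration 6+2=8, value 25+38=63
- track 6+track 10: duration 6+2=8, value 10+38=48
- track 9: duration 5, value 47
- track 10: duration 2, value 38
Best: 85 pts.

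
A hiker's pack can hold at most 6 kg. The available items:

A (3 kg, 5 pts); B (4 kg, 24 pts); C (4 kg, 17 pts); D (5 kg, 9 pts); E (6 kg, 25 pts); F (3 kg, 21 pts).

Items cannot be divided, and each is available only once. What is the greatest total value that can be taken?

Check high-value combinations within 6 kg:
- A+F: weight 3+3=6, value 5+21=26
- E: weight 6, value 25
- B: weight 4, value 24
Best: 26 pts.

26 pts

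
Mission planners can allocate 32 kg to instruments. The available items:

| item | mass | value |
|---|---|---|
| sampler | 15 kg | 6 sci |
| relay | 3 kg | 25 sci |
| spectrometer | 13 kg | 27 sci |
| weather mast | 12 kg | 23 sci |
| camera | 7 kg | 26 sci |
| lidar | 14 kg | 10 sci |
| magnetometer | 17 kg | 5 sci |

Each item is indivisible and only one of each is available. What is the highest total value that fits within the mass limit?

Check high-value combinations within 32 kg:
- relay+spectrometer+camera: mass 3+13+7=23, value 25+27+26=78
- spectrometer+weather mast+camera: mass 13+12+7=32, value 27+23+26=76
- relay+spectrometer+weather mast: mass 3+13+12=28, value 25+27+23=75
Best: 78 sci.

78 sci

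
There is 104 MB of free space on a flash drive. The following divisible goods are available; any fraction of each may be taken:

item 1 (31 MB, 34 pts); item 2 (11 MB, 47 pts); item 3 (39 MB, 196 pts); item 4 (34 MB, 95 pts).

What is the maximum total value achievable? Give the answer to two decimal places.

359.94

Take in order of value per unit:
- item 3 (196/39 per unit): all 39 → value 196, running total 196.00
- item 2 (47/11 per unit): all 11 → value 47, running total 243.00
- item 4 (95/34 per unit): all 34 → value 95, running total 338.00
- item 1 (34/31 per unit): 20 of 31 → value 20×34/31 = 21.9355, running total 359.94
Total 359.94.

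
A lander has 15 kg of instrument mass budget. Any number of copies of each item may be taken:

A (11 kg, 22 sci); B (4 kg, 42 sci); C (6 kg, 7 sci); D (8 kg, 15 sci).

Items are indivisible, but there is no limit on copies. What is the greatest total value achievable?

Best value-per-unit is B at 42/4, and filling with it alone uses mass 3×4=12. No mix of the others beats 3×42 = 126.

126 sci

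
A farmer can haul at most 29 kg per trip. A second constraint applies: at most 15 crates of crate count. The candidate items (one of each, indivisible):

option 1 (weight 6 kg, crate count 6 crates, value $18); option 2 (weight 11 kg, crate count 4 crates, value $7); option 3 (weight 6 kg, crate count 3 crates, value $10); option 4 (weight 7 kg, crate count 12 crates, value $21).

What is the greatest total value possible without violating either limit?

Feasible sets respecting both limits:
- option 1+option 2+option 3: weight 23, crate count 13, value 35
- option 3+option 4: weight 13, crate count 15, value 31
- option 1+option 3: weight 12, crate count 9, value 28
- option 1+option 2: weight 17, crate count 10, value 25
Best: $35.

$35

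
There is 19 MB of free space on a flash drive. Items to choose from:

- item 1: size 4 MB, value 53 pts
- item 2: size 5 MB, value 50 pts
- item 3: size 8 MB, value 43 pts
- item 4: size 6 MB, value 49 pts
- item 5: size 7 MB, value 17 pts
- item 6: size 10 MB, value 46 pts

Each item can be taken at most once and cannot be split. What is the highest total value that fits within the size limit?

Check high-value combinations within 19 MB:
- item 1+item 2+item 4: size 4+5+6=15, value 53+50+49=152
- item 1+item 2+item 6: size 4+5+10=19, value 53+50+46=149
- item 1+item 2+item 3: size 4+5+8=17, value 53+50+43=146
- item 1+item 3+item 4: size 4+8+6=18, value 53+43+49=145
Best: 152 pts.

152 pts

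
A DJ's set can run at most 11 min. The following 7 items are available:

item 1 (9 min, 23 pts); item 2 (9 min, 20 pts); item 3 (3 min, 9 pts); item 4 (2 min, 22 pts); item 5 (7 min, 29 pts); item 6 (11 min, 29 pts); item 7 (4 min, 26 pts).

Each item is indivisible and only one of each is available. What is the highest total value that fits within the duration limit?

Check high-value combinations within 11 min:
- item 3+item 4+item 7: duration 3+2+4=9, value 9+22+26=57
- item 5+item 7: duration 7+4=11, value 29+26=55
- item 4+item 5: duration 2+7=9, value 22+29=51
Best: 57 pts.

57 pts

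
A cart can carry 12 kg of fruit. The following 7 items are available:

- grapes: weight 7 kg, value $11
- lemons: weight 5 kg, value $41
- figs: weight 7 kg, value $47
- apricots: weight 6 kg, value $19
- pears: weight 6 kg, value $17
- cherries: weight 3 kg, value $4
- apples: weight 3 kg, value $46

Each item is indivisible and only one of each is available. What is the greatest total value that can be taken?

$93

Check high-value combinations within 12 kg:
- figs+apples: weight 7+3=10, value 47+46=93
- lemons+cherries+apples: weight 5+3+3=11, value 41+4+46=91
- lemons+figs: weight 5+7=12, value 41+47=88
- lemons+apples: weight 5+3=8, value 41+46=87
Best: $93.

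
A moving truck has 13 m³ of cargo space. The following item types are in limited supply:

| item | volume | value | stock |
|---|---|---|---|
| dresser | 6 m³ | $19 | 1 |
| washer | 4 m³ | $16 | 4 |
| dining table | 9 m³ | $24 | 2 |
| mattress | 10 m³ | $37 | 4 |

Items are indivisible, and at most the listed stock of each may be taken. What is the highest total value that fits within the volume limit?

$48

Top feasible selections:
- 3×washer: volume 12, value 48
- 1×washer + 1×dining table: volume 13, value 40
- 1×mattress: volume 10, value 37
Best: $48.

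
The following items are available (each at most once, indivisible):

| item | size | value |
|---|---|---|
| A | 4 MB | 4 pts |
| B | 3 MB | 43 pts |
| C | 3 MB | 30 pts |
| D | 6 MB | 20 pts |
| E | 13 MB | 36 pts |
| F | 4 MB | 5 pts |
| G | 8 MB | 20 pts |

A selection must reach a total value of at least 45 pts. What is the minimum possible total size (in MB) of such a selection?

Subsets with value ≥ 45, sorted by total size:
- B+C: size 6, value 73
- B+F: size 7, value 48
Minimum size: 6 MB.

6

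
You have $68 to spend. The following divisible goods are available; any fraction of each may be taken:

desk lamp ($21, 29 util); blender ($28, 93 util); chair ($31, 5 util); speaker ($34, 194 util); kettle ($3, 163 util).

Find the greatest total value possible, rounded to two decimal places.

Take in order of value per unit:
- kettle (163/3 per unit): all 3 → value 163, running total 163.00
- speaker (194/34 per unit): all 34 → value 194, running total 357.00
- blender (93/28 per unit): all 28 → value 93, running total 450.00
- desk lamp (29/21 per unit): 3 of 21 → value 3×29/21 = 4.1429, running total 454.14
Total 454.14.

454.14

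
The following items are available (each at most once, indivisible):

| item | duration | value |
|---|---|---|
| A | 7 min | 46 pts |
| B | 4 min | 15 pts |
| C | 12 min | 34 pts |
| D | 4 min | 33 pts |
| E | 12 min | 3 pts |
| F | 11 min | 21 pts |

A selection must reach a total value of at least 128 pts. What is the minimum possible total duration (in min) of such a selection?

Subsets with value ≥ 128, sorted by total duration:
- A+B+C+D: duration 27, value 128
- A+C+D+F: duration 34, value 134
- A+B+C+D+F: duration 38, value 149
Minimum duration: 27 min.

27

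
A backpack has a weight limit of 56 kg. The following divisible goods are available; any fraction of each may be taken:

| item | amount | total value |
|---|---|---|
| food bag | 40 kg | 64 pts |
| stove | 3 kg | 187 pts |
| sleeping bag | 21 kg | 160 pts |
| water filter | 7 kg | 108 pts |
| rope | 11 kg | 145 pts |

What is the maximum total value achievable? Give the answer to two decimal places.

622.40

Take in order of value per unit:
- stove (187/3 per unit): all 3 → value 187, running total 187.00
- water filter (108/7 per unit): all 7 → value 108, running total 295.00
- rope (145/11 per unit): all 11 → value 145, running total 440.00
- sleeping bag (160/21 per unit): all 21 → value 160, running total 600.00
- food bag (64/40 per unit): 14 of 40 → value 14×64/40 = 22.4000, running total 622.40
Total 622.40.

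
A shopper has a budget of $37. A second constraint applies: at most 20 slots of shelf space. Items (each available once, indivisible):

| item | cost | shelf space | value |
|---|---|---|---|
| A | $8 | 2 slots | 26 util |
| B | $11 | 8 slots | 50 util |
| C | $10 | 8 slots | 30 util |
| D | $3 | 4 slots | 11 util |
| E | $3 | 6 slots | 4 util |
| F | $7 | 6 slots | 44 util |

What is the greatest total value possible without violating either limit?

131 util

Feasible sets respecting both limits:
- A+B+D+F: cost 29, shelf space 20, value 131
- A+B+F: cost 26, shelf space 16, value 120
- A+C+D+F: cost 28, shelf space 20, value 111
Best: 131 util.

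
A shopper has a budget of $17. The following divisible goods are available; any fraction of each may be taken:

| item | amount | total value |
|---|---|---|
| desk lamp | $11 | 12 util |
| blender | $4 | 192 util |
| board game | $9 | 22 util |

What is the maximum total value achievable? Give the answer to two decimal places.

Take in order of value per unit:
- blender (192/4 per unit): all 4 → value 192, running total 192.00
- board game (22/9 per unit): all 9 → value 22, running total 214.00
- desk lamp (12/11 per unit): 4 of 11 → value 4×12/11 = 4.3636, running total 218.36
Total 218.36.

218.36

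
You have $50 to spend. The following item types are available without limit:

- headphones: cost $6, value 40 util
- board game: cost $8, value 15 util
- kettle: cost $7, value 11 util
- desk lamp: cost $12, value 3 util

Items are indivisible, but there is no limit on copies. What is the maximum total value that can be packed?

Best value-per-unit is headphones at 40/6, and filling with it alone uses cost 8×6=48. No mix of the others beats 8×40 = 320.

320 util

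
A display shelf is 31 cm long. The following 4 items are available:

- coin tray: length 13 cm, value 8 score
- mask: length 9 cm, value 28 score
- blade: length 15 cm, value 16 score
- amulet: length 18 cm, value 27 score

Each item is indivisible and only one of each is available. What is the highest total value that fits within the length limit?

Check high-value combinations within 31 cm:
- mask+amulet: length 9+18=27, value 28+27=55
- mask+blade: length 9+15=24, value 28+16=44
- coin tray+mask: length 13+9=22, value 8+28=36
Best: 55 score.

55 score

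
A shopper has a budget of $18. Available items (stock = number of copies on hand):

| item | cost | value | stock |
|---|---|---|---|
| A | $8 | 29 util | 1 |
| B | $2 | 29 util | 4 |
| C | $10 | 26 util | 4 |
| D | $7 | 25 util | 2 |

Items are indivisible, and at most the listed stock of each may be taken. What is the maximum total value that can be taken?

Best selections within cost 18 and stock limits:
- 1×A + 4×B: cost 16, value 145
- 4×B + 1×C: cost 18, value 142
Best: 145 util.

145 util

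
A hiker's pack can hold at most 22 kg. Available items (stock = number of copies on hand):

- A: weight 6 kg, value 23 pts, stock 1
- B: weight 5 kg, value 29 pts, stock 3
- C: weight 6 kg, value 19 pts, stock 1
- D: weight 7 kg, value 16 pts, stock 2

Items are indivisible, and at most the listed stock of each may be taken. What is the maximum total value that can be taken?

Best selections within weight 22 and stock limits:
- 1×A + 3×B: weight 21, value 110
- 3×B + 1×C: weight 21, value 106
- 3×B + 1×D: weight 22, value 103
- 1×A + 2×B + 1×C: weight 22, value 100
Best: 110 pts.

110 pts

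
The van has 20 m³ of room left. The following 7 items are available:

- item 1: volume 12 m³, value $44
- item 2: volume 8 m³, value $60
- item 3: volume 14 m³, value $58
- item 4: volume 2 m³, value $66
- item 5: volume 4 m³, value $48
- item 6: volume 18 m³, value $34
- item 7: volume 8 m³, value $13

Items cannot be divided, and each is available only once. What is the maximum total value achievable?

$174

Check high-value combinations within 20 m³:
- item 2+item 4+item 5: volume 8+2+4=14, value 60+66+48=174
- item 3+item 4+item 5: volume 14+2+4=20, value 58+66+48=172
- item 1+item 4+item 5: volume 12+2+4=18, value 44+66+48=158
Best: $174.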